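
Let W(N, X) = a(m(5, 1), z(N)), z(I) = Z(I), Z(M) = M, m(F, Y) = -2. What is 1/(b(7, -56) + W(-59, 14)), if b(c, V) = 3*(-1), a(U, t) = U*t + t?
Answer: 1/56 ≈ 0.017857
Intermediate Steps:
z(I) = I
a(U, t) = t + U*t
W(N, X) = -N (W(N, X) = N*(1 - 2) = N*(-1) = -N)
b(c, V) = -3
1/(b(7, -56) + W(-59, 14)) = 1/(-3 - 1*(-59)) = 1/(-3 + 59) = 1/56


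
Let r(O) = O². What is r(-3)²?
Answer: 81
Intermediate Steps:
r(-3)² = ((-3)²)² = 9² = 81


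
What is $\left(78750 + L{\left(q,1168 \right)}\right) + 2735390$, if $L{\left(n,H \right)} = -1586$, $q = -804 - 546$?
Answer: $2812554$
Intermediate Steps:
$q = -1350$
$\left(78750 + L{\left(q,1168 \right)}\right) + 2735390 = \left(78750 - 1586\right) + 2735390 = 77164 + 2735390 = 2812554$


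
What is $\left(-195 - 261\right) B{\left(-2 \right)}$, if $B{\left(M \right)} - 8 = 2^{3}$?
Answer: $-7296$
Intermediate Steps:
$B{\left(M \right)} = 16$ ($B{\left(M \right)} = 8 + 2^{3} = 8 + 8 = 16$)
$\left(-195 - 261\right) B{\left(-2 \right)} = \left(-195 - 261\right) 16 = \left(-456\right) 16 = -7296$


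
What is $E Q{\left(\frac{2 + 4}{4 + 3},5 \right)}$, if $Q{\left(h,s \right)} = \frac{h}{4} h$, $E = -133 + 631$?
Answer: $\frac{4482}{49} \approx 91.469$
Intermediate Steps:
$E = 498$
$Q{\left(h,s \right)} = \frac{h^{2}}{4}$ ($Q{\left(h,s \right)} = h \frac{1}{4} h = \frac{h}{4} h = \frac{h^{2}}{4}$)
$E Q{\left(\frac{2 + 4}{4 + 3},5 \right)} = 498 \frac{\left(\frac{2 + 4}{4 + 3}\right)^{2}}{4} = 498 \frac{\left(\frac{6}{7}\right)^{2}}{4} = 498 \cdot \frac{1}{4} \cdot \frac{36}{49} = 498 \cdot \frac{9}{49} = \frac{4482}{49}$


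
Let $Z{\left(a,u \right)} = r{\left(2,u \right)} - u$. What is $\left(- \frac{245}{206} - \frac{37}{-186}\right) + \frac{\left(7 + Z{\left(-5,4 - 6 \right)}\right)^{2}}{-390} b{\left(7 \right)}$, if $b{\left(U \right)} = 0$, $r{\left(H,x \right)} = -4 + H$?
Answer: $- \frac{9487}{9579} \approx -0.9904$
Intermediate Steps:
$Z{\left(a,u \right)} = -2 - u$ ($Z{\left(a,u \right)} = \left(-4 + 2\right) - u = -2 - u$)
$\left(- \frac{245}{206} - \frac{37}{-186}\right) + \frac{\left(7 + Z{\left(-5,4 - 6 \right)}\right)^{2}}{-390} b{\left(7 \right)} = \left(- \frac{245}{206} - \frac{37}{-186}\right) + \frac{\left(7 - \left(6 - 6\right)\right)^{2}}{-390} \cdot 0 = \left(\left(-245\right) \frac{1}{206} - - \frac{37}{186}\right) + \left(7 - 0\right)^{2} \left(- \frac{1}{390}\right) 0 = \left(- \frac{245}{206} + \frac{37}{186}\right) + \left(7 - 0\right)^{2} \left(- \frac{1}{390}\right) 0 = - \frac{9487}{9579} + \left(7 + \left(-2 + 2\right)\right)^{2} \left(- \frac{1}{390}\right) 0 = - \frac{9487}{9579} + \left(7 + 0\right)^{2} \left(- \frac{1}{390}\right) 0 = - \frac{9487}{9579} + 7^{2} \left(- \frac{1}{390}\right) 0 = - \frac{9487}{9579} + 49 \left(- \frac{1}{390}\right) 0 = - \frac{9487}{9579} - 0 = - \frac{9487}{9579} + 0 = - \frac{9487}{9579}$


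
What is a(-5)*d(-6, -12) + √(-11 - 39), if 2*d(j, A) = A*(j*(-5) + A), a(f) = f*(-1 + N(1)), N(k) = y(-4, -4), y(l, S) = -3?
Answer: -2160 + 5*I*√2 ≈ -2160.0 + 7.0711*I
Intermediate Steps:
N(k) = -3
a(f) = -4*f (a(f) = f*(-1 - 3) = f*(-4) = -4*f)
d(j, A) = A*(A - 5*j)/2 (d(j, A) = (A*(j*(-5) + A))/2 = (A*(-5*j + A))/2 = (A*(A - 5*j))/2 = A*(A - 5*j)/2)
a(-5)*d(-6, -12) + √(-11 - 39) = (-4*(-5))*((½)*(-12)*(-12 - 5*(-6))) + √(-11 - 39) = 20*((½)*(-12)*(-12 + 30)) + √(-50) = 20*((½)*(-12)*18) + 5*I*√2 = 20*(-108) + 5*I*√2 = -2160 + 5*I*√2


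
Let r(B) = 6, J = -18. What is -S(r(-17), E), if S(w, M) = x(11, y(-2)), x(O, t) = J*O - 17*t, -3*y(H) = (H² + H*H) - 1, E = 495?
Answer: 475/3 ≈ 158.33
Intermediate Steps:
y(H) = ⅓ - 2*H²/3 (y(H) = -((H² + H*H) - 1)/3 = -((H² + H²) - 1)/3 = -(2*H² - 1)/3 = -(-1 + 2*H²)/3 = ⅓ - 2*H²/3)
x(O, t) = -18*O - 17*t
S(w, M) = -475/3 (S(w, M) = -18*11 - 17*(⅓ - ⅔*(-2)²) = -198 - 17*(⅓ - ⅔*4) = -198 - 17*(⅓ - 8/3) = -198 - 17*(-7/3) = -198 + 119/3 = -475/3)
-S(r(-17), E) = -1*(-475/3) = 475/3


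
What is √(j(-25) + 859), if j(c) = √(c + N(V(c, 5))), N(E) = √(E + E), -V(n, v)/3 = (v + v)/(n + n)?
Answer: √(21475 + 5*I*√5*√(125 - √30))/5 ≈ 29.309 + 0.083409*I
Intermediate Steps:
V(n, v) = -3*v/n (V(n, v) = -3*(v + v)/(n + n) = -3*2*v/(2*n) = -3*2*v*1/(2*n) = -3*v/n)
N(E) = √2*√E (N(E) = √(2*E) = √2*√E)
j(c) = √(c + √30*√(-1/c)) (j(c) = √(c + √2*√(-3*5/c)) = √(c + √2*√(-15/c)) = √(c + √2*(√15*√(-1/c))) = √(c + √30*√(-1/c)))
√(j(-25) + 859) = √(√(-25 + √30*√(-1/(-25))) + 859) = √(√(-25 + √30*√(-1*(-1/25))) + 859) = √(√(-25 + √30*√(1/25)) + 859) = √(√(-25 + √30*(⅕)) + 859) = √(√(-25 + √30/5) + 859) = √(859 + √(-25 + √30/5))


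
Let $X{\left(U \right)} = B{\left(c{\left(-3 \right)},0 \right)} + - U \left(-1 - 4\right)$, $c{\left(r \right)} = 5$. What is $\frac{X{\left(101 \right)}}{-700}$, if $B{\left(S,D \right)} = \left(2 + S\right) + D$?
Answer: $- \frac{128}{175} \approx -0.73143$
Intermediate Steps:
$B{\left(S,D \right)} = 2 + D + S$
$X{\left(U \right)} = 7 + 5 U$ ($X{\left(U \right)} = \left(2 + 0 + 5\right) + - U \left(-1 - 4\right) = 7 + - U \left(-5\right) = 7 + 5 U$)
$\frac{X{\left(101 \right)}}{-700} = \frac{7 + 5 \cdot 101}{-700} = \left(7 + 505\right) \left(- \frac{1}{700}\right) = 512 \left(- \frac{1}{700}\right) = - \frac{128}{175}$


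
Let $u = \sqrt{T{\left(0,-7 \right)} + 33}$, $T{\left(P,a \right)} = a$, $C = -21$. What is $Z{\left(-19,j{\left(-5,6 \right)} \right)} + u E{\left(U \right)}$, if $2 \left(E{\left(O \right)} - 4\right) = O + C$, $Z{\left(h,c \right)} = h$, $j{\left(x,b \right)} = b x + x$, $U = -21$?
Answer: $-19 - 17 \sqrt{26} \approx -105.68$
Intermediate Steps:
$j{\left(x,b \right)} = x + b x$
$E{\left(O \right)} = - \frac{13}{2} + \frac{O}{2}$ ($E{\left(O \right)} = 4 + \frac{O - 21}{2} = 4 + \frac{-21 + O}{2} = 4 + \left(- \frac{21}{2} + \frac{O}{2}\right) = - \frac{13}{2} + \frac{O}{2}$)
$u = \sqrt{26}$ ($u = \sqrt{-7 + 33} = \sqrt{26} \approx 5.099$)
$Z{\left(-19,j{\left(-5,6 \right)} \right)} + u E{\left(U \right)} = -19 + \sqrt{26} \left(- \frac{13}{2} + \frac{1}{2} \left(-21\right)\right) = -19 + \sqrt{26} \left(- \frac{13}{2} - \frac{21}{2}\right) = -19 + \sqrt{26} \left(-17\right) = -19 - 17 \sqrt{26}$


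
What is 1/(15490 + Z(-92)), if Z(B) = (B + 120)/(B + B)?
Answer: 46/712533 ≈ 6.4558e-5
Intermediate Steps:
Z(B) = (120 + B)/(2*B) (Z(B) = (120 + B)/((2*B)) = (120 + B)*(1/(2*B)) = (120 + B)/(2*B))
1/(15490 + Z(-92)) = 1/(15490 + (1/2)*(120 - 92)/(-92)) = 1/(15490 + (1/2)*(-1/92)*28) = 1/(15490 - 7/46) = 1/(712533/46) = 46/712533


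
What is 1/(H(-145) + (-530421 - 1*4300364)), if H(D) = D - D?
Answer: -1/4830785 ≈ -2.0701e-7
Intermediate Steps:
H(D) = 0
1/(H(-145) + (-530421 - 1*4300364)) = 1/(0 + (-530421 - 1*4300364)) = 1/(0 + (-530421 - 4300364)) = 1/(0 - 4830785) = 1/(-4830785) = -1/4830785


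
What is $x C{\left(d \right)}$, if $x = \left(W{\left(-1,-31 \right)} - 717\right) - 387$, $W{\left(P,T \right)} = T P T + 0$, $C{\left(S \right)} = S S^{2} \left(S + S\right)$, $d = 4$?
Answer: $-1057280$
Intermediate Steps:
$C{\left(S \right)} = 2 S^{4}$ ($C{\left(S \right)} = S^{3} \cdot 2 S = 2 S^{4}$)
$W{\left(P,T \right)} = P T^{2}$ ($W{\left(P,T \right)} = P T T + 0 = P T^{2} + 0 = P T^{2}$)
$x = -2065$ ($x = \left(- \left(-31\right)^{2} - 717\right) - 387 = \left(\left(-1\right) 961 - 717\right) - 387 = \left(-961 - 717\right) - 387 = -1678 - 387 = -2065$)
$x C{\left(d \right)} = - 2065 \cdot 2 \cdot 4^{4} = - 2065 \cdot 2 \cdot 256 = \left(-2065\right) 512 = -1057280$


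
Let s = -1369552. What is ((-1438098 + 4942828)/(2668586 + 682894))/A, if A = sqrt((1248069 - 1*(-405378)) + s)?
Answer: 350473*sqrt(283895)/95146841460 ≈ 0.0019626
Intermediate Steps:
A = sqrt(283895) (A = sqrt((1248069 - 1*(-405378)) - 1369552) = sqrt((1248069 + 405378) - 1369552) = sqrt(1653447 - 1369552) = sqrt(283895) ≈ 532.82)
((-1438098 + 4942828)/(2668586 + 682894))/A = ((-1438098 + 4942828)/(2668586 + 682894))/(sqrt(283895)) = (3504730/3351480)*(sqrt(283895)/283895) = (3504730*(1/3351480))*(sqrt(283895)/283895) = 350473*(sqrt(283895)/283895)/335148 = 350473*sqrt(283895)/95146841460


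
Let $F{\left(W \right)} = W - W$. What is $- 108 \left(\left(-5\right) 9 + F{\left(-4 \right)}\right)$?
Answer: $4860$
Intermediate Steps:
$F{\left(W \right)} = 0$
$- 108 \left(\left(-5\right) 9 + F{\left(-4 \right)}\right) = - 108 \left(\left(-5\right) 9 + 0\right) = - 108 \left(-45 + 0\right) = \left(-108\right) \left(-45\right) = 4860$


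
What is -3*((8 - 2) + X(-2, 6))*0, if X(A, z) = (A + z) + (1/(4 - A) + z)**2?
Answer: 0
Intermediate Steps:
X(A, z) = A + z + (z + 1/(4 - A))**2 (X(A, z) = (A + z) + (z + 1/(4 - A))**2 = A + z + (z + 1/(4 - A))**2)
-3*((8 - 2) + X(-2, 6))*0 = -3*((8 - 2) + (-2 + 6 + (1 + 4*6 - 1*(-2)*6)**2/(-4 - 2)**2))*0 = -3*(6 + (-2 + 6 + (1 + 24 + 12)**2/(-6)**2))*0 = -3*(6 + (-2 + 6 + (1/36)*37**2))*0 = -3*(6 + (-2 + 6 + (1/36)*1369))*0 = -3*(6 + (-2 + 6 + 1369/36))*0 = -3*(6 + 1513/36)*0 = -3*1729/36*0 = -1729/12*0 = 0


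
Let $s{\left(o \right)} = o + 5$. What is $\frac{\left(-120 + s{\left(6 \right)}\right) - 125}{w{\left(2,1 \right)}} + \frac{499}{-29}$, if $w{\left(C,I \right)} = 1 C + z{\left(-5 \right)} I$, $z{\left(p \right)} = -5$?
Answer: $\frac{1763}{29} \approx 60.793$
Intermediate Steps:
$s{\left(o \right)} = 5 + o$
$w{\left(C,I \right)} = C - 5 I$ ($w{\left(C,I \right)} = 1 C - 5 I = C - 5 I$)
$\frac{\left(-120 + s{\left(6 \right)}\right) - 125}{w{\left(2,1 \right)}} + \frac{499}{-29} = \frac{\left(-120 + \left(5 + 6\right)\right) - 125}{2 - 5} + \frac{499}{-29} = \frac{\left(-120 + 11\right) - 125}{2 - 5} + 499 \left(- \frac{1}{29}\right) = \frac{-109 - 125}{-3} - \frac{499}{29} = \left(-234\right) \left(- \frac{1}{3}\right) - \frac{499}{29} = 78 - \frac{499}{29} = \frac{1763}{29}$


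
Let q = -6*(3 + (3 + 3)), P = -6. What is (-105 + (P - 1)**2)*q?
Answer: 3024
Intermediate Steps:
q = -54 (q = -6*(3 + 6) = -6*9 = -54)
(-105 + (P - 1)**2)*q = (-105 + (-6 - 1)**2)*(-54) = (-105 + (-7)**2)*(-54) = (-105 + 49)*(-54) = -56*(-54) = 3024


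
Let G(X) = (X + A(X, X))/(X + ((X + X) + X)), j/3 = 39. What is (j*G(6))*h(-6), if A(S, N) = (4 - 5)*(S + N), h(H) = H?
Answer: 351/2 ≈ 175.50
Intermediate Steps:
j = 117 (j = 3*39 = 117)
A(S, N) = -N - S (A(S, N) = -(N + S) = -N - S)
G(X) = -¼ (G(X) = (X + (-X - X))/(X + ((X + X) + X)) = (X - 2*X)/(X + (2*X + X)) = (-X)/(X + 3*X) = (-X)/((4*X)) = (-X)*(1/(4*X)) = -¼)
(j*G(6))*h(-6) = (117*(-¼))*(-6) = -117/4*(-6) = 351/2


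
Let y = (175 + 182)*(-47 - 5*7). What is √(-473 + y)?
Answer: I*√29747 ≈ 172.47*I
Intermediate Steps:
y = -29274 (y = 357*(-47 - 35) = 357*(-82) = -29274)
√(-473 + y) = √(-473 - 29274) = √(-29747) = I*√29747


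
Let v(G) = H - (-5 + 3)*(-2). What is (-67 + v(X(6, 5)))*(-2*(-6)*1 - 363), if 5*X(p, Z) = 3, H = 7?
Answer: 22464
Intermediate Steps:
X(p, Z) = ⅗ (X(p, Z) = (⅕)*3 = ⅗)
v(G) = 3 (v(G) = 7 - (-5 + 3)*(-2) = 7 - (-2)*(-2) = 7 - 1*4 = 7 - 4 = 3)
(-67 + v(X(6, 5)))*(-2*(-6)*1 - 363) = (-67 + 3)*(-2*(-6)*1 - 363) = -64*(12*1 - 363) = -64*(12 - 363) = -64*(-351) = 22464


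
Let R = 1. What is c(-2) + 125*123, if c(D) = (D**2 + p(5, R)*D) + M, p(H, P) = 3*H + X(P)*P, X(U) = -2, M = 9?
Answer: 15362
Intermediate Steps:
p(H, P) = -2*P + 3*H (p(H, P) = 3*H - 2*P = -2*P + 3*H)
c(D) = 9 + D**2 + 13*D (c(D) = (D**2 + (-2*1 + 3*5)*D) + 9 = (D**2 + (-2 + 15)*D) + 9 = (D**2 + 13*D) + 9 = 9 + D**2 + 13*D)
c(-2) + 125*123 = (9 + (-2)**2 + 13*(-2)) + 125*123 = (9 + 4 - 26) + 15375 = -13 + 15375 = 15362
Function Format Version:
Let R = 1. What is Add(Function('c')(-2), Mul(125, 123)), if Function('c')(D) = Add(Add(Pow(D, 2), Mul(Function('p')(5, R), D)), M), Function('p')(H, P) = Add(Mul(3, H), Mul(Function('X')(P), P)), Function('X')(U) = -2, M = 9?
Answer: 15362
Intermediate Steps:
Function('p')(H, P) = Add(Mul(-2, P), Mul(3, H)) (Function('p')(H, P) = Add(Mul(3, H), Mul(-2, P)) = Add(Mul(-2, P), Mul(3, H)))
Function('c')(D) = Add(9, Pow(D, 2), Mul(13, D)) (Function('c')(D) = Add(Add(Pow(D, 2), Mul(Add(Mul(-2, 1), Mul(3, 5)), D)), 9) = Add(Add(Pow(D, 2), Mul(Add(-2, 15), D)), 9) = Add(Add(Pow(D, 2), Mul(13, D)), 9) = Add(9, Pow(D, 2), Mul(13, D)))
Add(Function('c')(-2), Mul(125, 123)) = Add(Add(9, Pow(-2, 2), Mul(13, -2)), Mul(125, 123)) = Add(Add(9, 4, -26), 15375) = Add(-13, 15375) = 15362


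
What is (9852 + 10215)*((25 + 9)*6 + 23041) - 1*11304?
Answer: 466446111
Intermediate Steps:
(9852 + 10215)*((25 + 9)*6 + 23041) - 1*11304 = 20067*(34*6 + 23041) - 11304 = 20067*(204 + 23041) - 11304 = 20067*23245 - 11304 = 466457415 - 11304 = 466446111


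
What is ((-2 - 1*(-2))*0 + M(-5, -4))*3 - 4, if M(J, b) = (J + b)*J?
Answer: 131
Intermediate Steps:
M(J, b) = J*(J + b)
((-2 - 1*(-2))*0 + M(-5, -4))*3 - 4 = ((-2 - 1*(-2))*0 - 5*(-5 - 4))*3 - 4 = ((-2 + 2)*0 - 5*(-9))*3 - 4 = (0*0 + 45)*3 - 4 = (0 + 45)*3 - 4 = 45*3 - 4 = 135 - 4 = 131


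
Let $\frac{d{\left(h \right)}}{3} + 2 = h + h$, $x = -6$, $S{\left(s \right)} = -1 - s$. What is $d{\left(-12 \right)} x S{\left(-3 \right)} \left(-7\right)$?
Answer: $-6552$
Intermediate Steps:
$d{\left(h \right)} = -6 + 6 h$ ($d{\left(h \right)} = -6 + 3 \left(h + h\right) = -6 + 3 \cdot 2 h = -6 + 6 h$)
$d{\left(-12 \right)} x S{\left(-3 \right)} \left(-7\right) = \left(-6 + 6 \left(-12\right)\right) - 6 \left(-1 - -3\right) \left(-7\right) = \left(-6 - 72\right) - 6 \left(-1 + 3\right) \left(-7\right) = - 78 \left(-6\right) 2 \left(-7\right) = - 78 \left(\left(-12\right) \left(-7\right)\right) = \left(-78\right) 84 = -6552$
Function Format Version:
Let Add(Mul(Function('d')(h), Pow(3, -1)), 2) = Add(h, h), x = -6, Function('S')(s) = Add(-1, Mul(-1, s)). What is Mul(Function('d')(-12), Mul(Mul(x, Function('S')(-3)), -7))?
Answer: -6552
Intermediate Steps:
Function('d')(h) = Add(-6, Mul(6, h)) (Function('d')(h) = Add(-6, Mul(3, Add(h, h))) = Add(-6, Mul(3, Mul(2, h))) = Add(-6, Mul(6, h)))
Mul(Function('d')(-12), Mul(Mul(x, Function('S')(-3)), -7)) = Mul(Add(-6, Mul(6, -12)), Mul(Mul(-6, Add(-1, Mul(-1, -3))), -7)) = Mul(Add(-6, -72), Mul(Mul(-6, Add(-1, 3)), -7)) = Mul(-78, Mul(Mul(-6, 2), -7)) = Mul(-78, Mul(-12, -7)) = Mul(-78, 84) = -6552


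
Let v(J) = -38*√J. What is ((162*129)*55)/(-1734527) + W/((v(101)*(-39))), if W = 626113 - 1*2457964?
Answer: -1149390/1734527 - 610617*√101/49894 ≈ -123.66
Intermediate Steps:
W = -1831851 (W = 626113 - 2457964 = -1831851)
((162*129)*55)/(-1734527) + W/((v(101)*(-39))) = ((162*129)*55)/(-1734527) - 1831851*√101/149682 = (20898*55)*(-1/1734527) - 1831851*√101/149682 = 1149390*(-1/1734527) - 610617*√101/49894 = -1149390/1734527 - 610617*√101/49894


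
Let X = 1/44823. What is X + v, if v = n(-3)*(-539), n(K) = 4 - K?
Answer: -169117178/44823 ≈ -3773.0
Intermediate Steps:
X = 1/44823 ≈ 2.2310e-5
v = -3773 (v = (4 - 1*(-3))*(-539) = (4 + 3)*(-539) = 7*(-539) = -3773)
X + v = 1/44823 - 3773 = -169117178/44823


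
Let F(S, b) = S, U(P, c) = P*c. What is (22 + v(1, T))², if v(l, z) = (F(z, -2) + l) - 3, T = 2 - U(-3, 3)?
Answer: 961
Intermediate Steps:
T = 11 (T = 2 - (-3)*3 = 2 - 1*(-9) = 2 + 9 = 11)
v(l, z) = -3 + l + z (v(l, z) = (z + l) - 3 = (l + z) - 3 = -3 + l + z)
(22 + v(1, T))² = (22 + (-3 + 1 + 11))² = (22 + 9)² = 31² = 961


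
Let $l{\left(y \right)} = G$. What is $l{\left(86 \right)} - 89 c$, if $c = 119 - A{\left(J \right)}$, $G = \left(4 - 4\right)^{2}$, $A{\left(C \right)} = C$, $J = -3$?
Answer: $-10858$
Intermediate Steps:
$G = 0$ ($G = 0^{2} = 0$)
$c = 122$ ($c = 119 - -3 = 119 + 3 = 122$)
$l{\left(y \right)} = 0$
$l{\left(86 \right)} - 89 c = 0 - 89 \cdot 122 = 0 - 10858 = -10858$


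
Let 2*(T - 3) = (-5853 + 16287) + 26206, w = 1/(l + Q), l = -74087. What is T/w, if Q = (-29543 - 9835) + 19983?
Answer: -1712870686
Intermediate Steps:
Q = -19395 (Q = -39378 + 19983 = -19395)
w = -1/93482 (w = 1/(-74087 - 19395) = 1/(-93482) = -1/93482 ≈ -1.0697e-5)
T = 18323 (T = 3 + ((-5853 + 16287) + 26206)/2 = 3 + (10434 + 26206)/2 = 3 + (½)*36640 = 3 + 18320 = 18323)
T/w = 18323/(-1/93482) = 18323*(-93482) = -1712870686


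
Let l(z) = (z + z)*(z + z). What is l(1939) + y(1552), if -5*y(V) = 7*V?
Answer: 75183556/5 ≈ 1.5037e+7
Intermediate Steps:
l(z) = 4*z**2 (l(z) = (2*z)*(2*z) = 4*z**2)
y(V) = -7*V/5
l(1939) + y(1552) = 4*1939**2 - 7/5*1552 = 4*3759721 - 10864/5 = 15038884 - 10864/5 = 75183556/5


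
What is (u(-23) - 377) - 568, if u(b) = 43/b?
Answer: -21778/23 ≈ -946.87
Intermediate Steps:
(u(-23) - 377) - 568 = (43/(-23) - 377) - 568 = (43*(-1/23) - 377) - 568 = (-43/23 - 377) - 568 = -8714/23 - 568 = -21778/23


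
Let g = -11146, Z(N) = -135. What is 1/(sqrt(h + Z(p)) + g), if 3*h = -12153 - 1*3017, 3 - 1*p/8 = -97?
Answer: -33438/372715523 - 5*I*sqrt(1869)/372715523 ≈ -8.9715e-5 - 5.7996e-7*I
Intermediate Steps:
p = 800 (p = 24 - 8*(-97) = 24 + 776 = 800)
h = -15170/3 (h = (-12153 - 1*3017)/3 = (-12153 - 3017)/3 = (1/3)*(-15170) = -15170/3 ≈ -5056.7)
1/(sqrt(h + Z(p)) + g) = 1/(sqrt(-15170/3 - 135) - 11146) = 1/(sqrt(-15575/3) - 11146) = 1/(5*I*sqrt(1869)/3 - 11146) = 1/(-11146 + 5*I*sqrt(1869)/3)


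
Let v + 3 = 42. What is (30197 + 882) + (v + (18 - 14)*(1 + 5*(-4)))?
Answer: 31042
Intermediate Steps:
v = 39 (v = -3 + 42 = 39)
(30197 + 882) + (v + (18 - 14)*(1 + 5*(-4))) = (30197 + 882) + (39 + (18 - 14)*(1 + 5*(-4))) = 31079 + (39 + 4*(1 - 20)) = 31079 + (39 + 4*(-19)) = 31079 + (39 - 76) = 31079 - 37 = 31042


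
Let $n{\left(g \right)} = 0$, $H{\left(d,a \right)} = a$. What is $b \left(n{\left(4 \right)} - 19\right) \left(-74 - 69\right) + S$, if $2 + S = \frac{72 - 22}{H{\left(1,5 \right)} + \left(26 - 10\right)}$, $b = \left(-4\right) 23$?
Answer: $- \frac{5249236}{21} \approx -2.4996 \cdot 10^{5}$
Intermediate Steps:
$b = -92$
$S = \frac{8}{21}$ ($S = -2 + \frac{72 - 22}{5 + \left(26 - 10\right)} = -2 + \frac{50}{5 + 16} = -2 + \frac{50}{21} = \frac{8}{21} \approx 0.38095$)
$b \left(n{\left(4 \right)} - 19\right) \left(-74 - 69\right) + S = - 92 \left(0 - 19\right) \left(-74 - 69\right) + \frac{8}{21} = - 92 \left(\left(-19\right) \left(-143\right)\right) + \frac{8}{21} = \left(-92\right) 2717 + \frac{8}{21} = -249964 + \frac{8}{21} = - \frac{5249236}{21}$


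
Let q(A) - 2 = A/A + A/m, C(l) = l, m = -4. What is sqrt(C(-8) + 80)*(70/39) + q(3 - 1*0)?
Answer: 9/4 + 140*sqrt(2)/13 ≈ 17.480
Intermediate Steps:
q(A) = 3 - A/4 (q(A) = 2 + (A/A + A/(-4)) = 2 + (1 + A*(-1/4)) = 2 + (1 - A/4) = 3 - A/4)
sqrt(C(-8) + 80)*(70/39) + q(3 - 1*0) = sqrt(-8 + 80)*(70/39) + (3 - (3 - 1*0)/4) = sqrt(72)*(70*(1/39)) + (3 - (3 + 0)/4) = (6*sqrt(2))*(70/39) + (3 - 1/4*3) = 140*sqrt(2)/13 + (3 - 3/4) = 140*sqrt(2)/13 + 9/4 = 9/4 + 140*sqrt(2)/13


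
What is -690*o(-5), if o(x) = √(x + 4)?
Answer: -690*I ≈ -690.0*I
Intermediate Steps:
o(x) = √(4 + x)
-690*o(-5) = -690*√(4 - 5) = -690*I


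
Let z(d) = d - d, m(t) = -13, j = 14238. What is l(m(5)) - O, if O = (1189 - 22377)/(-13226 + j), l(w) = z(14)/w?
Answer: 5297/253 ≈ 20.937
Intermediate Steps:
z(d) = 0
l(w) = 0 (l(w) = 0/w = 0)
O = -5297/253 (O = (1189 - 22377)/(-13226 + 14238) = -21188/1012 = -21188*1/1012 = -5297/253 ≈ -20.937)
l(m(5)) - O = 0 - 1*(-5297/253) = 0 + 5297/253 = 5297/253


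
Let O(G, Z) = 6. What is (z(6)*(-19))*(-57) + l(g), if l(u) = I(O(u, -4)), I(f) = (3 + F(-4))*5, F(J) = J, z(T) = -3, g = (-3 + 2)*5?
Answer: -3254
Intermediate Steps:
g = -5 (g = -1*5 = -5)
I(f) = -5 (I(f) = (3 - 4)*5 = -1*5 = -5)
l(u) = -5
(z(6)*(-19))*(-57) + l(g) = -3*(-19)*(-57) - 5 = 57*(-57) - 5 = -3249 - 5 = -3254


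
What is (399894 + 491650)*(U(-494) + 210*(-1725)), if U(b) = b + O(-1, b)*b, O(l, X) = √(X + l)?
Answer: -323402236736 - 1321268208*I*√55 ≈ -3.234e+11 - 9.7988e+9*I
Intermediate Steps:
U(b) = b + b*√(-1 + b) (U(b) = b + √(b - 1)*b = b + √(-1 + b)*b = b + b*√(-1 + b))
(399894 + 491650)*(U(-494) + 210*(-1725)) = (399894 + 491650)*(-494*(1 + √(-1 - 494)) + 210*(-1725)) = 891544*(-494*(1 + √(-495)) - 362250) = 891544*(-494*(1 + 3*I*√55) - 362250) = 891544*((-494 - 1482*I*√55) - 362250) = 891544*(-362744 - 1482*I*√55) = -323402236736 - 1321268208*I*√55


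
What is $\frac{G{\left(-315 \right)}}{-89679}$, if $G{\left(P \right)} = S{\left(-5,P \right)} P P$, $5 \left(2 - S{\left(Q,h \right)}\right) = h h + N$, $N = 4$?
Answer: $\frac{656333685}{29893} \approx 21956.0$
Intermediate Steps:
$S{\left(Q,h \right)} = \frac{6}{5} - \frac{h^{2}}{5}$ ($S{\left(Q,h \right)} = 2 - \frac{h h + 4}{5} = 2 - \frac{h^{2} + 4}{5} = 2 - \frac{4 + h^{2}}{5} = 2 - \left(\frac{4}{5} + \frac{h^{2}}{5}\right) = \frac{6}{5} - \frac{h^{2}}{5}$)
$G{\left(P \right)} = P^{2} \left(\frac{6}{5} - \frac{P^{2}}{5}\right)$ ($G{\left(P \right)} = \left(\frac{6}{5} - \frac{P^{2}}{5}\right) P P = P \left(\frac{6}{5} - \frac{P^{2}}{5}\right) P = P^{2} \left(\frac{6}{5} - \frac{P^{2}}{5}\right)$)
$\frac{G{\left(-315 \right)}}{-89679} = \frac{\frac{1}{5} \left(-315\right)^{2} \left(6 - \left(-315\right)^{2}\right)}{-89679} = \frac{1}{5} \cdot 99225 \left(6 - 99225\right) \left(- \frac{1}{89679}\right) = \frac{1}{5} \cdot 99225 \left(-99219\right) \left(- \frac{1}{89679}\right) = \left(-1969001055\right) \left(- \frac{1}{89679}\right) = \frac{656333685}{29893}$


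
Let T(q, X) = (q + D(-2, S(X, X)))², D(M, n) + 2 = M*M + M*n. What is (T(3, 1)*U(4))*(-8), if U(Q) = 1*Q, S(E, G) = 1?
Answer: -288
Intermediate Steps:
D(M, n) = -2 + M² + M*n (D(M, n) = -2 + (M*M + M*n) = -2 + (M² + M*n) = -2 + M² + M*n)
U(Q) = Q
T(q, X) = q² (T(q, X) = (q + (-2 + (-2)² - 2*1))² = (q + (-2 + 4 - 2))² = (q + 0)² = q²)
(T(3, 1)*U(4))*(-8) = (3²*4)*(-8) = (9*4)*(-8) = 36*(-8) = -288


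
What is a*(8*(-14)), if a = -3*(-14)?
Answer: -4704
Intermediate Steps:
a = 42
a*(8*(-14)) = 42*(8*(-14)) = 42*(-112) = -4704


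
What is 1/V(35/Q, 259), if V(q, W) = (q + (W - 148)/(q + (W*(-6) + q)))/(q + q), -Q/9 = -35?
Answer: 27968/4993 ≈ 5.6014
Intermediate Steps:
Q = 315 (Q = -9*(-35) = 315)
V(q, W) = (q + (-148 + W)/(-6*W + 2*q))/(2*q) (V(q, W) = (q + (-148 + W)/(q + (-6*W + q)))/((2*q)) = (q + (-148 + W)/(q + (q - 6*W)))*(1/(2*q)) = (q + (-148 + W)/(-6*W + 2*q))*(1/(2*q)) = (q + (-148 + W)/(-6*W + 2*q))/(2*q))
1/V(35/Q, 259) = 1/((148 - 1*259 - 2*(35/315)**2 + 6*259*(35/315))/(4*((35/315))*(-35/315 + 3*259))) = 1/((148 - 259 - 2*(35*(1/315))**2 + 6*259*(35*(1/315)))/(4*((35*(1/315)))*(-35/315 + 777))) = 1/((148 - 259 - 2*(1/9)**2 + 6*259*(1/9))/(4*(1/9)*(-1*1/9 + 777))) = 1/((1/4)*9*(148 - 259 - 2*1/81 + 518/3)/(-1/9 + 777)) = 1/((1/4)*9*(148 - 259 - 2/81 + 518/3)/(6992/9)) = 1/((1/4)*9*(9/6992)*(4993/81)) = 1/(4993/27968) = 27968/4993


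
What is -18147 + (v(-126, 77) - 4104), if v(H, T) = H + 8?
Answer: -22369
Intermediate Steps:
v(H, T) = 8 + H
-18147 + (v(-126, 77) - 4104) = -18147 + ((8 - 126) - 4104) = -18147 + (-118 - 4104) = -18147 - 4222 = -22369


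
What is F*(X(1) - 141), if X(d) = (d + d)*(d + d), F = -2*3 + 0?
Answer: 822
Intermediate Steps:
F = -6 (F = -6 + 0 = -6)
X(d) = 4*d² (X(d) = (2*d)*(2*d) = 4*d²)
F*(X(1) - 141) = -6*(4*1² - 141) = -6*(4*1 - 141) = -6*(4 - 141) = -6*(-137) = 822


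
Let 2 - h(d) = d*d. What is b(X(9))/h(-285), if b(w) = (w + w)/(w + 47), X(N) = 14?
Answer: -28/4954603 ≈ -5.6513e-6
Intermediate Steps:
b(w) = 2*w/(47 + w) (b(w) = (2*w)/(47 + w) = 2*w/(47 + w))
h(d) = 2 - d² (h(d) = 2 - d*d = 2 - d²)
b(X(9))/h(-285) = (2*14/(47 + 14))/(2 - 1*(-285)²) = (2*14/61)/(2 - 1*81225) = (2*14*(1/61))/(2 - 81225) = (28/61)/(-81223) = (28/61)*(-1/81223) = -28/4954603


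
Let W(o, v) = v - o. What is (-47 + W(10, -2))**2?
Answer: 3481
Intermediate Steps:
(-47 + W(10, -2))**2 = (-47 + (-2 - 1*10))**2 = (-47 + (-2 - 10))**2 = (-47 - 12)**2 = (-59)**2 = 3481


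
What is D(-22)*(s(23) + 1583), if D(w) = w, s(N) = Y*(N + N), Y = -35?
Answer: 594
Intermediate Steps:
s(N) = -70*N (s(N) = -35*(N + N) = -70*N)
D(-22)*(s(23) + 1583) = -22*(-70*23 + 1583) = -22*(-1610 + 1583) = -22*(-27) = 594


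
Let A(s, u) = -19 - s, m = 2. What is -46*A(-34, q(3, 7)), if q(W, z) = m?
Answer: -690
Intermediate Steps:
q(W, z) = 2
-46*A(-34, q(3, 7)) = -46*(-19 - 1*(-34)) = -46*(-19 + 34) = -46*15 = -690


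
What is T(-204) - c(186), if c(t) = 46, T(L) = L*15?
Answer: -3106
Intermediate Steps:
T(L) = 15*L
T(-204) - c(186) = 15*(-204) - 1*46 = -3060 - 46 = -3106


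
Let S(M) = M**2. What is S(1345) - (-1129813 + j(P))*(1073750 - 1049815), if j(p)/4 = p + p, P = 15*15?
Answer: 27000800180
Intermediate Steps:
P = 225
j(p) = 8*p (j(p) = 4*(p + p) = 4*(2*p) = 8*p)
S(1345) - (-1129813 + j(P))*(1073750 - 1049815) = 1345**2 - (-1129813 + 8*225)*(1073750 - 1049815) = 1809025 - (-1129813 + 1800)*23935 = 1809025 - (-1128013)*23935 = 1809025 - 1*(-26998991155) = 1809025 + 26998991155 = 27000800180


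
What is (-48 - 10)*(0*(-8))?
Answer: 0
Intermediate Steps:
(-48 - 10)*(0*(-8)) = -58*0 = 0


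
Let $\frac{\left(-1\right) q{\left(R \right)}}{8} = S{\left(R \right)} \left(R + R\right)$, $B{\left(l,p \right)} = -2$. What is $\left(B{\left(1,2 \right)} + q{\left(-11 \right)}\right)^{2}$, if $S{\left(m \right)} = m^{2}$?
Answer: $453434436$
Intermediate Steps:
$q{\left(R \right)} = - 16 R^{3}$ ($q{\left(R \right)} = - 8 R^{2} \left(R + R\right) = - 8 R^{2} \cdot 2 R = - 8 \cdot 2 R^{3} = - 16 R^{3}$)
$\left(B{\left(1,2 \right)} + q{\left(-11 \right)}\right)^{2} = \left(-2 - 16 \left(-11\right)^{3}\right)^{2} = \left(-2 - -21296\right)^{2} = \left(-2 + 21296\right)^{2} = 21294^{2} = 453434436$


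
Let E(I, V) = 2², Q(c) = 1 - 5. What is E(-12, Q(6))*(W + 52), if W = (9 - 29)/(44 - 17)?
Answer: 5536/27 ≈ 205.04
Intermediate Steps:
Q(c) = -4
E(I, V) = 4
W = -20/27 ≈ -0.74074
E(-12, Q(6))*(W + 52) = 4*(-20/27 + 52) = 4*(1384/27) = 5536/27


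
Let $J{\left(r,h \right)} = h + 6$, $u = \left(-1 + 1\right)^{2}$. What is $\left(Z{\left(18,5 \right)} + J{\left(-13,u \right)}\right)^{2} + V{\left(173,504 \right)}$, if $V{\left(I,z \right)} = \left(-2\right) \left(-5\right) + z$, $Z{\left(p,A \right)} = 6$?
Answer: $658$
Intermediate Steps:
$V{\left(I,z \right)} = 10 + z$
$u = 0$ ($u = 0^{2} = 0$)
$J{\left(r,h \right)} = 6 + h$
$\left(Z{\left(18,5 \right)} + J{\left(-13,u \right)}\right)^{2} + V{\left(173,504 \right)} = \left(6 + \left(6 + 0\right)\right)^{2} + \left(10 + 504\right) = \left(6 + 6\right)^{2} + 514 = 12^{2} + 514 = 144 + 514 = 658$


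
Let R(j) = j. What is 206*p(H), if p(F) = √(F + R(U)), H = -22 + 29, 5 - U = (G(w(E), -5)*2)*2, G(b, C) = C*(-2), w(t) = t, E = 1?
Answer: 412*I*√7 ≈ 1090.0*I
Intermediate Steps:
G(b, C) = -2*C
U = -35 (U = 5 - -2*(-5)*2*2 = 5 - 10*2*2 = 5 - 20*2 = 5 - 1*40 = 5 - 40 = -35)
H = 7
p(F) = √(-35 + F) (p(F) = √(F - 35) = √(-35 + F))
206*p(H) = 206*√(-35 + 7) = 206*√(-28) = 206*(2*I*√7) = 412*I*√7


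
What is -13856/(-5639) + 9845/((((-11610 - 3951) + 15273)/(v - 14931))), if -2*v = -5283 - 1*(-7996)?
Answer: 1808440215181/3248064 ≈ 5.5678e+5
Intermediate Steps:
v = -2713/2 (v = -(-5283 - 1*(-7996))/2 = -(-5283 + 7996)/2 = -½*2713 = -2713/2 ≈ -1356.5)
-13856/(-5639) + 9845/((((-11610 - 3951) + 15273)/(v - 14931))) = -13856/(-5639) + 9845/((((-11610 - 3951) + 15273)/(-2713/2 - 14931))) = -13856*(-1/5639) + 9845/(((-15561 + 15273)/(-32575/2))) = 13856/5639 + 9845/((-288*(-2/32575))) = 13856/5639 + 9845/(576/32575) = 13856/5639 + 9845*(32575/576) = 13856/5639 + 320700875/576 = 1808440215181/3248064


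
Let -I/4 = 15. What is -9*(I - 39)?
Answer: 891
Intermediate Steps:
I = -60 (I = -4*15 = -60)
-9*(I - 39) = -9*(-60 - 39) = -9*(-99) = 891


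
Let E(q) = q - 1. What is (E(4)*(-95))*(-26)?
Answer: 7410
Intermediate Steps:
E(q) = -1 + q
(E(4)*(-95))*(-26) = ((-1 + 4)*(-95))*(-26) = (3*(-95))*(-26) = -285*(-26) = 7410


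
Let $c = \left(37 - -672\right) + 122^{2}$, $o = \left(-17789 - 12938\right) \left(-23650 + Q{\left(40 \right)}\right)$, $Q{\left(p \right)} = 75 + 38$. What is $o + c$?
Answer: $723236992$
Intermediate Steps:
$Q{\left(p \right)} = 113$
$o = 723221399$ ($o = \left(-17789 - 12938\right) \left(-23650 + 113\right) = \left(-30727\right) \left(-23537\right) = 723221399$)
$c = 15593$ ($c = \left(37 + 672\right) + 14884 = 709 + 14884 = 15593$)
$o + c = 723221399 + 15593 = 723236992$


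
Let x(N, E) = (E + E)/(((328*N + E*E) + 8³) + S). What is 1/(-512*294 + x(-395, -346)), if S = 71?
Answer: -9261/1394039116 ≈ -6.6433e-6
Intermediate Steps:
x(N, E) = 2*E/(583 + E² + 328*N) (x(N, E) = (E + E)/(((328*N + E*E) + 8³) + 71) = (2*E)/(((328*N + E²) + 512) + 71) = (2*E)/(((E² + 328*N) + 512) + 71) = (2*E)/((512 + E² + 328*N) + 71) = (2*E)/(583 + E² + 328*N) = 2*E/(583 + E² + 328*N))
1/(-512*294 + x(-395, -346)) = 1/(-512*294 + 2*(-346)/(583 + (-346)² + 328*(-395))) = 1/(-150528 + 2*(-346)/(583 + 119716 - 129560)) = 1/(-150528 + 2*(-346)/(-9261)) = 1/(-150528 + 2*(-346)*(-1/9261)) = 1/(-150528 + 692/9261) = 1/(-1394039116/9261) = -9261/1394039116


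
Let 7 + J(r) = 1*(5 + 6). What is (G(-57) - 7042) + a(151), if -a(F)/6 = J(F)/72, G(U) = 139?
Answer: -20710/3 ≈ -6903.3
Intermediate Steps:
J(r) = 4 (J(r) = -7 + 1*(5 + 6) = -7 + 1*11 = -7 + 11 = 4)
a(F) = -1/3 (a(F) = -24/72 = -6*1/18 = -1/3)
(G(-57) - 7042) + a(151) = (139 - 7042) - 1/3 = -6903 - 1/3 = -20710/3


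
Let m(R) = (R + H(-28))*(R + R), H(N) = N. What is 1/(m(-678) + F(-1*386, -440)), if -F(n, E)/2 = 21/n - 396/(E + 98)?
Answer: 3667/3510543019 ≈ 1.0446e-6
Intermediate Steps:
m(R) = 2*R*(-28 + R) (m(R) = (R - 28)*(R + R) = (-28 + R)*(2*R) = 2*R*(-28 + R))
F(n, E) = -42/n + 792/(98 + E) (F(n, E) = -2*(21/n - 396/(E + 98)) = -2*(21/n - 396/(98 + E)) = -2*(-396/(98 + E) + 21/n) = -42/n + 792/(98 + E))
1/(m(-678) + F(-1*386, -440)) = 1/(2*(-678)*(-28 - 678) + 6*(-686 - 7*(-440) + 132*(-1*386))/(((-1*386))*(98 - 440))) = 1/(2*(-678)*(-706) + 6*(-686 + 3080 + 132*(-386))/(-386*(-342))) = 1/(957336 + 6*(-1/386)*(-1/342)*(-686 + 3080 - 50952)) = 1/(957336 + 6*(-1/386)*(-1/342)*(-48558)) = 1/(957336 - 8093/3667) = 1/(3510543019/3667) = 3667/3510543019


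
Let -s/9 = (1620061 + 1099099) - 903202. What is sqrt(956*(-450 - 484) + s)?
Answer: I*sqrt(17236526) ≈ 4151.7*I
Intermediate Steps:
s = -16343622 (s = -9*((1620061 + 1099099) - 903202) = -9*(2719160 - 903202) = -9*1815958 = -16343622)
sqrt(956*(-450 - 484) + s) = sqrt(956*(-450 - 484) - 16343622) = sqrt(956*(-934) - 16343622) = sqrt(-892904 - 16343622) = sqrt(-17236526) = I*sqrt(17236526)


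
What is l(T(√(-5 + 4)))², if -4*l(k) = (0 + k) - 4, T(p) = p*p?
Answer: 25/16 ≈ 1.5625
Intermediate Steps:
T(p) = p²
l(k) = 1 - k/4 (l(k) = -((0 + k) - 4)/4 = -(k - 4)/4 = -(-4 + k)/4 = 1 - k/4)
l(T(√(-5 + 4)))² = (1 - (√(-5 + 4))²/4)² = (1 - (√(-1))²/4)² = (1 - I²/4)² = (1 - ¼*(-1))² = (1 + ¼)² = (5/4)² = 25/16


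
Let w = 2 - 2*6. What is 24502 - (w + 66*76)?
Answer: 19496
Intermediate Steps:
w = -10 (w = 2 - 12 = -10)
24502 - (w + 66*76) = 24502 - (-10 + 66*76) = 24502 - (-10 + 5016) = 24502 - 1*5006 = 24502 - 5006 = 19496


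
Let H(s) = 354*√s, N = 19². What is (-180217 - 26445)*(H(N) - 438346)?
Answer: 89199452440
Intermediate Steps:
N = 361
(-180217 - 26445)*(H(N) - 438346) = (-180217 - 26445)*(354*√361 - 438346) = -206662*(354*19 - 438346) = -206662*(6726 - 438346) = -206662*(-431620) = 89199452440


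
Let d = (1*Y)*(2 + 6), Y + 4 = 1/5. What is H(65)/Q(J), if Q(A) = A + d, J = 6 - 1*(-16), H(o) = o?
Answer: -325/42 ≈ -7.7381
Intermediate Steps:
Y = -19/5 (Y = -4 + 1/5 = -4 + ⅕ = -19/5 ≈ -3.8000)
J = 22 (J = 6 + 16 = 22)
d = -152/5 (d = (1*(-19/5))*(2 + 6) = -19/5*8 = -152/5 ≈ -30.400)
Q(A) = -152/5 + A (Q(A) = A - 152/5 = -152/5 + A)
H(65)/Q(J) = 65/(-152/5 + 22) = 65/(-42/5) = 65*(-5/42) = -325/42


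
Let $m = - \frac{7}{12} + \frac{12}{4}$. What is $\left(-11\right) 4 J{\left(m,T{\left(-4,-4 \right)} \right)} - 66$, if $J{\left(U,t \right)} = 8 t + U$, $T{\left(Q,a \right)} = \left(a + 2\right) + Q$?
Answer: $\frac{5819}{3} \approx 1939.7$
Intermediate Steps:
$T{\left(Q,a \right)} = 2 + Q + a$ ($T{\left(Q,a \right)} = \left(2 + a\right) + Q = 2 + Q + a$)
$m = \frac{29}{12}$ ($m = \left(-7\right) \frac{1}{12} + 12 \cdot \frac{1}{4} = - \frac{7}{12} + 3 = \frac{29}{12} \approx 2.4167$)
$J{\left(U,t \right)} = U + 8 t$
$\left(-11\right) 4 J{\left(m,T{\left(-4,-4 \right)} \right)} - 66 = \left(-11\right) 4 \left(\frac{29}{12} + 8 \left(2 - 4 - 4\right)\right) - 66 = - 44 \left(\frac{29}{12} + 8 \left(-6\right)\right) - 66 = - 44 \left(\frac{29}{12} - 48\right) - 66 = \left(-44\right) \left(- \frac{547}{12}\right) - 66 = \frac{6017}{3} - 66 = \frac{5819}{3}$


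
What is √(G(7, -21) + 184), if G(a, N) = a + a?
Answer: 3*√22 ≈ 14.071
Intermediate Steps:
G(a, N) = 2*a
√(G(7, -21) + 184) = √(2*7 + 184) = √(14 + 184) = √198 = 3*√22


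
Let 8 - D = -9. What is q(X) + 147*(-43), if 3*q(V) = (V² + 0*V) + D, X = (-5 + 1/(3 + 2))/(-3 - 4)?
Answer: -23208274/3675 ≈ -6315.2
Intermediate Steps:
D = 17 (D = 8 - 1*(-9) = 8 + 9 = 17)
X = 24/35 (X = (-5 + 1/5)/(-7) = (-5 + ⅕)*(-⅐) = -24/5*(-⅐) = 24/35 ≈ 0.68571)
q(V) = 17/3 + V²/3 (q(V) = ((V² + 0*V) + 17)/3 = ((V² + 0) + 17)/3 = (V² + 17)/3 = (17 + V²)/3 = 17/3 + V²/3)
q(X) + 147*(-43) = (17/3 + (24/35)²/3) + 147*(-43) = (17/3 + (⅓)*(576/1225)) - 6321 = (17/3 + 192/1225) - 6321 = 21401/3675 - 6321 = -23208274/3675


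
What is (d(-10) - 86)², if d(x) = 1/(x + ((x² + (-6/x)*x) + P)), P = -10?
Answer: 40487769/5476 ≈ 7393.7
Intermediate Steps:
d(x) = 1/(-16 + x + x²) (d(x) = 1/(x + ((x² + (-6/x)*x) - 10)) = 1/(x + ((x² - 6) - 10)) = 1/(x + ((-6 + x²) - 10)) = 1/(x + (-16 + x²)) = 1/(-16 + x + x²))
(d(-10) - 86)² = (1/(-16 - 10 + (-10)²) - 86)² = (1/(-16 - 10 + 100) - 86)² = (1/74 - 86)² = (-6363/74)² = 40487769/5476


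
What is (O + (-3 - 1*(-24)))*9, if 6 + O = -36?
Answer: -189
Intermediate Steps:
O = -42 (O = -6 - 36 = -42)
(O + (-3 - 1*(-24)))*9 = (-42 + (-3 - 1*(-24)))*9 = (-42 + (-3 + 24))*9 = (-42 + 21)*9 = -21*9 = -189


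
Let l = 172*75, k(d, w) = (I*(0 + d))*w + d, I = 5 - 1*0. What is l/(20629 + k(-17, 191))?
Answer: 4300/1459 ≈ 2.9472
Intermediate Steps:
I = 5 (I = 5 + 0 = 5)
k(d, w) = d + 5*d*w (k(d, w) = (5*(0 + d))*w + d = (5*d)*w + d = 5*d*w + d = d + 5*d*w)
l = 12900
l/(20629 + k(-17, 191)) = 12900/(20629 - 17*(1 + 5*191)) = 12900/(20629 - 17*(1 + 955)) = 12900/(20629 - 17*956) = 12900/(20629 - 16252) = 12900/4377 = 12900*(1/4377) = 4300/1459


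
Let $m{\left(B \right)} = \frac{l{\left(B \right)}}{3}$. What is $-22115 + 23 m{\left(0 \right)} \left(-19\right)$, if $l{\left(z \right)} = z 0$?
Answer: $-22115$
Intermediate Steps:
$l{\left(z \right)} = 0$
$m{\left(B \right)} = 0$ ($m{\left(B \right)} = \frac{0}{3} = 0 \cdot \frac{1}{3} = 0$)
$-22115 + 23 m{\left(0 \right)} \left(-19\right) = -22115 + 23 \cdot 0 \left(-19\right) = -22115 + 0 \left(-19\right) = -22115 + 0 = -22115$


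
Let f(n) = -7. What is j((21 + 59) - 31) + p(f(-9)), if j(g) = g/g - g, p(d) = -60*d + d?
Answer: 365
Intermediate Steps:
p(d) = -59*d
j(g) = 1 - g
j((21 + 59) - 31) + p(f(-9)) = (1 - ((21 + 59) - 31)) - 59*(-7) = (1 - (80 - 31)) + 413 = (1 - 1*49) + 413 = (1 - 49) + 413 = -48 + 413 = 365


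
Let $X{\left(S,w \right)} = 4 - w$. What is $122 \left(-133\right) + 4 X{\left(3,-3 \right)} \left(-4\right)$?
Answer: $-16338$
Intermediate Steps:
$122 \left(-133\right) + 4 X{\left(3,-3 \right)} \left(-4\right) = 122 \left(-133\right) + 4 \left(4 - -3\right) \left(-4\right) = -16226 + 4 \left(4 + 3\right) \left(-4\right) = -16226 + 4 \cdot 7 \left(-4\right) = -16226 + 28 \left(-4\right) = -16226 - 112 = -16338$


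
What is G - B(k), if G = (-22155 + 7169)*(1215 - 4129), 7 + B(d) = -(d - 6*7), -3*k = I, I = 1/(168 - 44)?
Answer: 16244930867/372 ≈ 4.3669e+7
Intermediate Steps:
I = 1/124 ≈ 0.0080645
k = -1/372 (k = -1/3*1/124 = -1/372 ≈ -0.0026882)
B(d) = 35 - d (B(d) = -7 - (d - 6*7) = -7 - (d - 42) = -7 - (-42 + d) = -7 + (42 - d) = 35 - d)
G = 43669204 (G = -14986*(-2914) = 43669204)
G - B(k) = 43669204 - (35 - 1*(-1/372)) = 43669204 - (35 + 1/372) = 43669204 - 1*13021/372 = 43669204 - 13021/372 = 16244930867/372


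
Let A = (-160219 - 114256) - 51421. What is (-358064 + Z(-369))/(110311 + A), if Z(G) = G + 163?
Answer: 71654/43117 ≈ 1.6618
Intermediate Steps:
Z(G) = 163 + G
A = -325896 (A = -274475 - 51421 = -325896)
(-358064 + Z(-369))/(110311 + A) = (-358064 + (163 - 369))/(110311 - 325896) = (-358064 - 206)/(-215585) = -358270*(-1/215585) = 71654/43117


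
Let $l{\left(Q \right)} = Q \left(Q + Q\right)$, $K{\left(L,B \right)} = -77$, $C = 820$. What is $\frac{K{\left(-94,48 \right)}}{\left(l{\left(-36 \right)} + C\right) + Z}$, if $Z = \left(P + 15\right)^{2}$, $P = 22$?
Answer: $- \frac{11}{683} \approx -0.016105$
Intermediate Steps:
$Z = 1369$ ($Z = \left(22 + 15\right)^{2} = 37^{2} = 1369$)
$l{\left(Q \right)} = 2 Q^{2}$ ($l{\left(Q \right)} = Q 2 Q = 2 Q^{2}$)
$\frac{K{\left(-94,48 \right)}}{\left(l{\left(-36 \right)} + C\right) + Z} = - \frac{77}{\left(2 \left(-36\right)^{2} + 820\right) + 1369} = - \frac{77}{\left(2 \cdot 1296 + 820\right) + 1369} = - \frac{77}{\left(2592 + 820\right) + 1369} = - \frac{77}{3412 + 1369} = - \frac{77}{4781} = \left(-77\right) \frac{1}{4781} = - \frac{11}{683}$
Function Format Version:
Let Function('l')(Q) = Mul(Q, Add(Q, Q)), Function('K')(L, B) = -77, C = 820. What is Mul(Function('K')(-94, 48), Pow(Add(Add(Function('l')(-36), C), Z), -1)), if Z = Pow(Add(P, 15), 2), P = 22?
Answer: Rational(-11, 683) ≈ -0.016105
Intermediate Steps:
Z = 1369 (Z = Pow(Add(22, 15), 2) = Pow(37, 2) = 1369)
Function('l')(Q) = Mul(2, Pow(Q, 2)) (Function('l')(Q) = Mul(Q, Mul(2, Q)) = Mul(2, Pow(Q, 2)))
Mul(Function('K')(-94, 48), Pow(Add(Add(Function('l')(-36), C), Z), -1)) = Mul(-77, Pow(Add(Add(Mul(2, Pow(-36, 2)), 820), 1369), -1)) = Mul(-77, Pow(Add(Add(Mul(2, 1296), 820), 1369), -1)) = Mul(-77, Pow(Add(Add(2592, 820), 1369), -1)) = Mul(-77, Pow(Add(3412, 1369), -1)) = Mul(-77, Pow(4781, -1)) = Mul(-77, Rational(1, 4781)) = Rational(-11, 683)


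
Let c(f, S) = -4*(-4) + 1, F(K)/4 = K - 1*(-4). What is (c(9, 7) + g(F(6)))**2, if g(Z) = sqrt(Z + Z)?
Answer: 369 + 136*sqrt(5) ≈ 673.11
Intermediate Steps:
F(K) = 16 + 4*K (F(K) = 4*(K - 1*(-4)) = 4*(K + 4) = 4*(4 + K) = 16 + 4*K)
c(f, S) = 17 (c(f, S) = 16 + 1 = 17)
g(Z) = sqrt(2)*sqrt(Z) (g(Z) = sqrt(2*Z) = sqrt(2)*sqrt(Z))
(c(9, 7) + g(F(6)))**2 = (17 + sqrt(2)*sqrt(16 + 4*6))**2 = (17 + sqrt(2)*sqrt(16 + 24))**2 = (17 + sqrt(2)*sqrt(40))**2 = (17 + sqrt(2)*(2*sqrt(10)))**2 = (17 + 4*sqrt(5))**2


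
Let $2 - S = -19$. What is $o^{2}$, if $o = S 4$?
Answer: $7056$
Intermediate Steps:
$S = 21$ ($S = 2 - -19 = 2 + 19 = 21$)
$o = 84$ ($o = 21 \cdot 4 = 84$)
$o^{2} = 84^{2} = 7056$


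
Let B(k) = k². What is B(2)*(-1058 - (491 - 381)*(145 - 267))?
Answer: 49448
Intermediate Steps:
B(2)*(-1058 - (491 - 381)*(145 - 267)) = 2²*(-1058 - (491 - 381)*(145 - 267)) = 4*(-1058 - 110*(-122)) = 4*(-1058 - 1*(-13420)) = 4*(-1058 + 13420) = 4*12362 = 49448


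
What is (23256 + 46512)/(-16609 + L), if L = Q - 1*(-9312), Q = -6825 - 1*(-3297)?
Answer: -69768/10825 ≈ -6.4451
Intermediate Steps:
Q = -3528 (Q = -6825 + 3297 = -3528)
L = 5784 (L = -3528 - 1*(-9312) = -3528 + 9312 = 5784)
(23256 + 46512)/(-16609 + L) = (23256 + 46512)/(-16609 + 5784) = 69768/(-10825) = 69768*(-1/10825) = -69768/10825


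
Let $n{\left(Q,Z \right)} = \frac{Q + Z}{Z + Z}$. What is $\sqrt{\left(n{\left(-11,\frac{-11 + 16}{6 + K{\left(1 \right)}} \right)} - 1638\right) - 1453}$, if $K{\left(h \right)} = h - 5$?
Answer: $\frac{13 i \sqrt{1830}}{10} \approx 55.612 i$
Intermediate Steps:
$K{\left(h \right)} = -5 + h$
$n{\left(Q,Z \right)} = \frac{Q + Z}{2 Z}$
$\sqrt{\left(n{\left(-11,\frac{-11 + 16}{6 + K{\left(1 \right)}} \right)} - 1638\right) - 1453} = \sqrt{\left(\frac{-11 + \frac{-11 + 16}{6 + \left(-5 + 1\right)}}{2 \frac{-11 + 16}{6 + \left(-5 + 1\right)}} - 1638\right) - 1453} = \sqrt{\left(\frac{-11 + \frac{5}{6 - 4}}{2 \frac{5}{6 - 4}} - 1638\right) - 1453} = \sqrt{\left(\frac{-11 + \frac{5}{2}}{2 \cdot \frac{5}{2}} - 1638\right) - 1453} = \sqrt{\left(\frac{1}{2} \cdot \frac{2}{5} \left(- \frac{17}{2}\right) - 1638\right) - 1453} = \sqrt{\left(- \frac{17}{10} - 1638\right) - 1453} = \sqrt{- \frac{16397}{10} - 1453} = \sqrt{- \frac{30927}{10}} = \frac{13 i \sqrt{1830}}{10}$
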